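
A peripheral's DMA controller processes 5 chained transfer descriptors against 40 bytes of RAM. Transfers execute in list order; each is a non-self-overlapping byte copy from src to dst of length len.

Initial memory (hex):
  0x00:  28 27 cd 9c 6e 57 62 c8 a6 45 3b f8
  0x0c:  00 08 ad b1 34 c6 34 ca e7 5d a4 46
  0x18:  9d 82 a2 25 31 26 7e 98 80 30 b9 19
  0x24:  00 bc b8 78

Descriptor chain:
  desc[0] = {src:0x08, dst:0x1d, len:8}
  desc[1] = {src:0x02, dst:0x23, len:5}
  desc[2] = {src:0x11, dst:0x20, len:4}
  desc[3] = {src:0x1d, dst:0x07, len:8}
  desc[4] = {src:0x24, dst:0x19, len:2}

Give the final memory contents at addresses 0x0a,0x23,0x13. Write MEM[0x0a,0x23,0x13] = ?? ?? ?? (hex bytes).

D0: mem[0x1d..0x24] <- [a6 45 3b f8 00 08 ad b1]
D1: mem[0x23..0x27] <- [cd 9c 6e 57 62]
D2: mem[0x20..0x23] <- [c6 34 ca e7]
D3: mem[0x07..0x0e] <- [a6 45 3b c6 34 ca e7 9c]
D4: mem[0x19..0x1a] <- [9c 6e]
query mem[0x0a]=0xc6, mem[0x23]=0xe7, mem[0x13]=0xca

MEM[0x0a,0x23,0x13] = c6 e7 ca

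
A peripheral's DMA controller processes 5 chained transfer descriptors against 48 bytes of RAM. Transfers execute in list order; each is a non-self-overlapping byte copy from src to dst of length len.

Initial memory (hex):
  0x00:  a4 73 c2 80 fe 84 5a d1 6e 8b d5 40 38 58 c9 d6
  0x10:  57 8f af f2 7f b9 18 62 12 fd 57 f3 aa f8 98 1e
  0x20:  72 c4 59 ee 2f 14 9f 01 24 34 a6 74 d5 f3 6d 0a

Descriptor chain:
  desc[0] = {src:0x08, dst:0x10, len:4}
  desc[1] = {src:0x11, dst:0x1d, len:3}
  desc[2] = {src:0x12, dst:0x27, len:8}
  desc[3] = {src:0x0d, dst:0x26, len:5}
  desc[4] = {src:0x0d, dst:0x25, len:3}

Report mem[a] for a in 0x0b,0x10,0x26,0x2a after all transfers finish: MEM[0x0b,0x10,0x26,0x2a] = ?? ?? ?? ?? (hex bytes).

MEM[0x0b,0x10,0x26,0x2a] = 40 6e c9 8b

  after D0: wrote 4B at 0x10 = 6e8bd540
  after D1: wrote 3B at 0x1d = 8bd540
  after D2: wrote 8B at 0x27 = d5407fb9186212fd
  after D3: wrote 5B at 0x26 = 58c9d66e8b
  after D4: wrote 3B at 0x25 = 58c9d6
query mem[0x0b]=0x40, mem[0x10]=0x6e, mem[0x26]=0xc9, mem[0x2a]=0x8b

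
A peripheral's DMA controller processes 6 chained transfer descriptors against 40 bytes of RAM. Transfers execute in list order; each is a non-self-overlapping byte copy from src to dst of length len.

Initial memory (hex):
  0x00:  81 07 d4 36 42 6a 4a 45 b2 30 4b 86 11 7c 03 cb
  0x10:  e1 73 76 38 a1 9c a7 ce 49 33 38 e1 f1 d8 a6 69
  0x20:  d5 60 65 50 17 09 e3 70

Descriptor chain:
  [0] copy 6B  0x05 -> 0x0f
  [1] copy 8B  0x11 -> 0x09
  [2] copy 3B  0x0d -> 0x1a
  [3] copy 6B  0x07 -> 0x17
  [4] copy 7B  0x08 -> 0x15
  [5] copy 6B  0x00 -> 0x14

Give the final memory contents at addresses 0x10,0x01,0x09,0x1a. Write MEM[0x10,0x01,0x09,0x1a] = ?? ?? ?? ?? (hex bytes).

[0] 0x05->0x0f len=6 : 6a 4a 45 b2 30 4b
[1] 0x11->0x09 len=8 : 45 b2 30 4b 9c a7 ce 49
[2] 0x0d->0x1a len=3 : 9c a7 ce
[3] 0x07->0x17 len=6 : 45 b2 45 b2 30 4b
[4] 0x08->0x15 len=7 : b2 45 b2 30 4b 9c a7
[5] 0x00->0x14 len=6 : 81 07 d4 36 42 6a
query mem[0x10]=0x49, mem[0x01]=0x07, mem[0x09]=0x45, mem[0x1a]=0x9c

MEM[0x10,0x01,0x09,0x1a] = 49 07 45 9c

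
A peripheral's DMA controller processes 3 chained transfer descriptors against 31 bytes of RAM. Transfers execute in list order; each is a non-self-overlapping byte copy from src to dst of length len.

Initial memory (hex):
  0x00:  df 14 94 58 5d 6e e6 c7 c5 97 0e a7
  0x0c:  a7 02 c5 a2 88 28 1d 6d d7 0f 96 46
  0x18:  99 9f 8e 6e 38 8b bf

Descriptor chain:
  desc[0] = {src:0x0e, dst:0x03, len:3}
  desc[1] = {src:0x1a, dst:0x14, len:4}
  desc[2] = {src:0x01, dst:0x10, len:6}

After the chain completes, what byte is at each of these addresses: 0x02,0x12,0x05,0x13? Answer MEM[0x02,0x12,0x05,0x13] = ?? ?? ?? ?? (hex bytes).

[0] 0x0e->0x03 len=3 : c5 a2 88
[1] 0x1a->0x14 len=4 : 8e 6e 38 8b
[2] 0x01->0x10 len=6 : 14 94 c5 a2 88 e6
query mem[0x02]=0x94, mem[0x12]=0xc5, mem[0x05]=0x88, mem[0x13]=0xa2

MEM[0x02,0x12,0x05,0x13] = 94 c5 88 a2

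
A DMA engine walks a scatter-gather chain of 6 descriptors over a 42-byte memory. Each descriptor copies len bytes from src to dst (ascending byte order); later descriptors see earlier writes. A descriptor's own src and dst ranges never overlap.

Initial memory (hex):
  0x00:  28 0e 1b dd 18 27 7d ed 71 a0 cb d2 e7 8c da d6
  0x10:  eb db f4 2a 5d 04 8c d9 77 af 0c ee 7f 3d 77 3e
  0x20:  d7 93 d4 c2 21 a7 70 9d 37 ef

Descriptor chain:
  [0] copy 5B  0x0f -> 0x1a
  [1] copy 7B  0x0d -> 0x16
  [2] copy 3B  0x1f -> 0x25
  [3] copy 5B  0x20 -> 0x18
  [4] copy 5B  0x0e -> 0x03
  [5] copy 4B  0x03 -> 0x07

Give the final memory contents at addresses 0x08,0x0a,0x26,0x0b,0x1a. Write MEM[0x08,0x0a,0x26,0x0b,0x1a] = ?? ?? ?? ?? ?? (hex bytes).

[0] 0x0f->0x1a len=5 : d6 eb db f4 2a
[1] 0x0d->0x16 len=7 : 8c da d6 eb db f4 2a
[2] 0x1f->0x25 len=3 : 3e d7 93
[3] 0x20->0x18 len=5 : d7 93 d4 c2 21
[4] 0x0e->0x03 len=5 : da d6 eb db f4
[5] 0x03->0x07 len=4 : da d6 eb db
query mem[0x08]=0xd6, mem[0x0a]=0xdb, mem[0x26]=0xd7, mem[0x0b]=0xd2, mem[0x1a]=0xd4

MEM[0x08,0x0a,0x26,0x0b,0x1a] = d6 db d7 d2 d4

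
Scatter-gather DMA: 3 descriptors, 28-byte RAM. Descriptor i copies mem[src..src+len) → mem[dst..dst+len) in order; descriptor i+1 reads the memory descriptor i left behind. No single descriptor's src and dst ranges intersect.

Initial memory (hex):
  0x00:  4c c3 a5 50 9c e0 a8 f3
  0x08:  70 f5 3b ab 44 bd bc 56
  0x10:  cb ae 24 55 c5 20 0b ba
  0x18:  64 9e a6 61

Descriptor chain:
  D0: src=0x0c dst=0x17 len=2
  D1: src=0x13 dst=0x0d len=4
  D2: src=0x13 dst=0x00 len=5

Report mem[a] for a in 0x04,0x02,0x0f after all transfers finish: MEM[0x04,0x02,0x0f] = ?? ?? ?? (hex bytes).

MEM[0x04,0x02,0x0f] = 44 20 20

[0] 0x0c->0x17 len=2 : 44 bd
[1] 0x13->0x0d len=4 : 55 c5 20 0b
[2] 0x13->0x00 len=5 : 55 c5 20 0b 44
query mem[0x04]=0x44, mem[0x02]=0x20, mem[0x0f]=0x20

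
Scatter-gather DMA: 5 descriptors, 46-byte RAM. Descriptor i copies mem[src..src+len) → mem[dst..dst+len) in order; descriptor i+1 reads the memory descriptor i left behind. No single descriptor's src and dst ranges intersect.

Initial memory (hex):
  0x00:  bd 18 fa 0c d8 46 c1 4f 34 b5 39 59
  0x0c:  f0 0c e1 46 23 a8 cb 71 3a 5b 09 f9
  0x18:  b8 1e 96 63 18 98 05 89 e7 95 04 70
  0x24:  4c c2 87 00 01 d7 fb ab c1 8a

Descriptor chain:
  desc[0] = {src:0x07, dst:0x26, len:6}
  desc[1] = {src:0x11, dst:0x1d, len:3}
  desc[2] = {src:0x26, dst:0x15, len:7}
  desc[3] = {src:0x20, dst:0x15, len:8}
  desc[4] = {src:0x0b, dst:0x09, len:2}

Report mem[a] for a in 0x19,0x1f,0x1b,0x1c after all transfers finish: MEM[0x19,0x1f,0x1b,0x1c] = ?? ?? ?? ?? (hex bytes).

MEM[0x19,0x1f,0x1b,0x1c] = 4c 71 4f 34

[0] 0x07->0x26 len=6 : 4f 34 b5 39 59 f0
[1] 0x11->0x1d len=3 : a8 cb 71
[2] 0x26->0x15 len=7 : 4f 34 b5 39 59 f0 c1
[3] 0x20->0x15 len=8 : e7 95 04 70 4c c2 4f 34
[4] 0x0b->0x09 len=2 : 59 f0
query mem[0x19]=0x4c, mem[0x1f]=0x71, mem[0x1b]=0x4f, mem[0x1c]=0x34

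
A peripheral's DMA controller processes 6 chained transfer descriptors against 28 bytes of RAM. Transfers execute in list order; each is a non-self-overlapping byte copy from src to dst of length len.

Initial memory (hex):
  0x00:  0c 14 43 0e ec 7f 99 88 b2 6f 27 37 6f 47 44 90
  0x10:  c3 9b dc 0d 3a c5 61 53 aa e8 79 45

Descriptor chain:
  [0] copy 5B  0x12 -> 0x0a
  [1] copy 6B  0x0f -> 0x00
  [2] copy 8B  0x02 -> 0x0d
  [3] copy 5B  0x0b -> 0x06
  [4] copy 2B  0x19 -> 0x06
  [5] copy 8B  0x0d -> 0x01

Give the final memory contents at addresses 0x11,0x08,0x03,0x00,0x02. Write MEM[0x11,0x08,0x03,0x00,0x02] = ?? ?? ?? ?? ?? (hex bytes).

MEM[0x11,0x08,0x03,0x00,0x02] = 99 6f 0d 90 dc

#0 dst[0x0a+5] := {0xdc,0x0d,0x3a,0xc5,0x61}
#1 dst[0x00+6] := {0x90,0xc3,0x9b,0xdc,0x0d,0x3a}
#2 dst[0x0d+8] := {0x9b,0xdc,0x0d,0x3a,0x99,0x88,0xb2,0x6f}
#3 dst[0x06+5] := {0x0d,0x3a,0x9b,0xdc,0x0d}
#4 dst[0x06+2] := {0xe8,0x79}
#5 dst[0x01+8] := {0x9b,0xdc,0x0d,0x3a,0x99,0x88,0xb2,0x6f}
query mem[0x11]=0x99, mem[0x08]=0x6f, mem[0x03]=0x0d, mem[0x00]=0x90, mem[0x02]=0xdc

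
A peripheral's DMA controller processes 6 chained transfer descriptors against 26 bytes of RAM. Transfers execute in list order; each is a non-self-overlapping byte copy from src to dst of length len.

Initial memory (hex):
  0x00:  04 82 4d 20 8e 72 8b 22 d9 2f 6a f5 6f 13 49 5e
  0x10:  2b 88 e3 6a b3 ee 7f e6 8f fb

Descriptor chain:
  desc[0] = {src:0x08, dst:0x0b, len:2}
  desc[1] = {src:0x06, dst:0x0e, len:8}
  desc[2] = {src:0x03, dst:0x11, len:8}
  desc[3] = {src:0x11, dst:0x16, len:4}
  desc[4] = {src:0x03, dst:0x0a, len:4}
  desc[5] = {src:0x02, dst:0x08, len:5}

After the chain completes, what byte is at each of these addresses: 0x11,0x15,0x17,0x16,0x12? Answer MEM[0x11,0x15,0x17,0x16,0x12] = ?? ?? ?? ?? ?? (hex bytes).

#0 dst[0x0b+2] := {0xd9,0x2f}
#1 dst[0x0e+8] := {0x8b,0x22,0xd9,0x2f,0x6a,0xd9,0x2f,0x13}
#2 dst[0x11+8] := {0x20,0x8e,0x72,0x8b,0x22,0xd9,0x2f,0x6a}
#3 dst[0x16+4] := {0x20,0x8e,0x72,0x8b}
#4 dst[0x0a+4] := {0x20,0x8e,0x72,0x8b}
#5 dst[0x08+5] := {0x4d,0x20,0x8e,0x72,0x8b}
query mem[0x11]=0x20, mem[0x15]=0x22, mem[0x17]=0x8e, mem[0x16]=0x20, mem[0x12]=0x8e

MEM[0x11,0x15,0x17,0x16,0x12] = 20 22 8e 20 8e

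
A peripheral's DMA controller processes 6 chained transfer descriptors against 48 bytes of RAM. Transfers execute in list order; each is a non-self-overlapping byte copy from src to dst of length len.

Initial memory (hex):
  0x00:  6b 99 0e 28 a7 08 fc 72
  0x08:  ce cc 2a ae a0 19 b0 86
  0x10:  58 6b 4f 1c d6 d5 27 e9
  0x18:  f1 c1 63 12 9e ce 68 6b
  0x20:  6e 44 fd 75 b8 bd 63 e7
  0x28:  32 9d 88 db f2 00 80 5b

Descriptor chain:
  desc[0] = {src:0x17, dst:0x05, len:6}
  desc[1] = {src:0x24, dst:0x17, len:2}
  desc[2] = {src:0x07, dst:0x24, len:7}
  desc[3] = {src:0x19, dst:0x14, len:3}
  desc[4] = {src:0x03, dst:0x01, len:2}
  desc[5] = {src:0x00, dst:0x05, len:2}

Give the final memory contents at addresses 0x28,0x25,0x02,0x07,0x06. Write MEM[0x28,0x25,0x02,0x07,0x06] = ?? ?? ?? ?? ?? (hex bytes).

MEM[0x28,0x25,0x02,0x07,0x06] = ae 63 a7 c1 28

[0] 0x17->0x05 len=6 : e9 f1 c1 63 12 9e
[1] 0x24->0x17 len=2 : b8 bd
[2] 0x07->0x24 len=7 : c1 63 12 9e ae a0 19
[3] 0x19->0x14 len=3 : c1 63 12
[4] 0x03->0x01 len=2 : 28 a7
[5] 0x00->0x05 len=2 : 6b 28
query mem[0x28]=0xae, mem[0x25]=0x63, mem[0x02]=0xa7, mem[0x07]=0xc1, mem[0x06]=0x28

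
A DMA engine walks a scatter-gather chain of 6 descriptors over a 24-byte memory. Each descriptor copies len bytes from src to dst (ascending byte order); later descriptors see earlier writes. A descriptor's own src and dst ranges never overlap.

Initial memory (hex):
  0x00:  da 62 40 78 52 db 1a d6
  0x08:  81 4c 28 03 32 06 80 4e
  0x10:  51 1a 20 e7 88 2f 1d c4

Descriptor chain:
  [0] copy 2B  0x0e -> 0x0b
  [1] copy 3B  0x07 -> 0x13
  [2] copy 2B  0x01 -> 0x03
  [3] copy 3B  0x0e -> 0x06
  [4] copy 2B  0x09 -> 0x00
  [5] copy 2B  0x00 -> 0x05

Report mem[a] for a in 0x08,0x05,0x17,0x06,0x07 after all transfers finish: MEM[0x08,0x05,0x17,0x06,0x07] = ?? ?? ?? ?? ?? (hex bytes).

MEM[0x08,0x05,0x17,0x06,0x07] = 51 4c c4 28 4e

#0 dst[0x0b+2] := {0x80,0x4e}
#1 dst[0x13+3] := {0xd6,0x81,0x4c}
#2 dst[0x03+2] := {0x62,0x40}
#3 dst[0x06+3] := {0x80,0x4e,0x51}
#4 dst[0x00+2] := {0x4c,0x28}
#5 dst[0x05+2] := {0x4c,0x28}
query mem[0x08]=0x51, mem[0x05]=0x4c, mem[0x17]=0xc4, mem[0x06]=0x28, mem[0x07]=0x4e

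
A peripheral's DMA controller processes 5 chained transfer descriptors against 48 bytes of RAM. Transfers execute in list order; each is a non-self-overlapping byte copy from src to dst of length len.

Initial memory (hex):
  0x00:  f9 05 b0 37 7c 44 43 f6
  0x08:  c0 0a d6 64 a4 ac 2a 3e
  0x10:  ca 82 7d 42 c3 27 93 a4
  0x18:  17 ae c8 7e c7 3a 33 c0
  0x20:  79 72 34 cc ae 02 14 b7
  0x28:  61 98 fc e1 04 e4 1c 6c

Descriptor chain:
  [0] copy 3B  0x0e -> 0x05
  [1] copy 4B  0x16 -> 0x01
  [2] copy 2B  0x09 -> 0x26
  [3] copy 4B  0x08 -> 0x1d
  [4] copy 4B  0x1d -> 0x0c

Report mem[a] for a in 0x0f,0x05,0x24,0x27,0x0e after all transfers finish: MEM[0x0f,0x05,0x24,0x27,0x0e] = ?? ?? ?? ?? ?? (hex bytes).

  after D0: wrote 3B at 0x05 = 2a3eca
  after D1: wrote 4B at 0x01 = 93a417ae
  after D2: wrote 2B at 0x26 = 0ad6
  after D3: wrote 4B at 0x1d = c00ad664
  after D4: wrote 4B at 0x0c = c00ad664
query mem[0x0f]=0x64, mem[0x05]=0x2a, mem[0x24]=0xae, mem[0x27]=0xd6, mem[0x0e]=0xd6

MEM[0x0f,0x05,0x24,0x27,0x0e] = 64 2a ae d6 d6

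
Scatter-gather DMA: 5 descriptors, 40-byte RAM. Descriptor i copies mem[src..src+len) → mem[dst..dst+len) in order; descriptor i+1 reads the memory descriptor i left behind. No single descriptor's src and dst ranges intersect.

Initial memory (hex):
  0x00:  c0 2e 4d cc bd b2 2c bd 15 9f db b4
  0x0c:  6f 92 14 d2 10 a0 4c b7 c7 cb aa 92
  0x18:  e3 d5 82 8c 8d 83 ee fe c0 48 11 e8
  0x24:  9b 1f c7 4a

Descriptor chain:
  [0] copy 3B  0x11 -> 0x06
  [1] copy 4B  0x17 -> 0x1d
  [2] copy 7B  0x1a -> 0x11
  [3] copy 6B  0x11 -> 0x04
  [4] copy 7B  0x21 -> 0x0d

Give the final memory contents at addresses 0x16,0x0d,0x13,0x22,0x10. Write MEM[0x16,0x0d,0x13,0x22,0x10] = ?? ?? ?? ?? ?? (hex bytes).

MEM[0x16,0x0d,0x13,0x22,0x10] = d5 48 4a 11 9b

  after D0: wrote 3B at 0x06 = a04cb7
  after D1: wrote 4B at 0x1d = 92e3d582
  after D2: wrote 7B at 0x11 = 828c8d92e3d582
  after D3: wrote 6B at 0x04 = 828c8d92e3d5
  after D4: wrote 7B at 0x0d = 4811e89b1fc74a
query mem[0x16]=0xd5, mem[0x0d]=0x48, mem[0x13]=0x4a, mem[0x22]=0x11, mem[0x10]=0x9b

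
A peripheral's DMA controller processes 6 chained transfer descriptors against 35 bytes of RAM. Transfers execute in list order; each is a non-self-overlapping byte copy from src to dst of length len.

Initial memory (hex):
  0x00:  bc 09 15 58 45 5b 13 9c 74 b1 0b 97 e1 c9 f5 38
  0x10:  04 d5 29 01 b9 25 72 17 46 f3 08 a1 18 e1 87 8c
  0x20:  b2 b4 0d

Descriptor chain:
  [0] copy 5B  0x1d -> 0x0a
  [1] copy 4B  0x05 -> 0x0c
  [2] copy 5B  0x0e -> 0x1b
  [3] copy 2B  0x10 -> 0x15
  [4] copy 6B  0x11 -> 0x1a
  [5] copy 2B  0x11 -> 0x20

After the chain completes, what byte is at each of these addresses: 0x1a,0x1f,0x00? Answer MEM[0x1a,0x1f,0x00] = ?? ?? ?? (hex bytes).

[0] 0x1d->0x0a len=5 : e1 87 8c b2 b4
[1] 0x05->0x0c len=4 : 5b 13 9c 74
[2] 0x0e->0x1b len=5 : 9c 74 04 d5 29
[3] 0x10->0x15 len=2 : 04 d5
[4] 0x11->0x1a len=6 : d5 29 01 b9 04 d5
[5] 0x11->0x20 len=2 : d5 29
query mem[0x1a]=0xd5, mem[0x1f]=0xd5, mem[0x00]=0xbc

MEM[0x1a,0x1f,0x00] = d5 d5 bc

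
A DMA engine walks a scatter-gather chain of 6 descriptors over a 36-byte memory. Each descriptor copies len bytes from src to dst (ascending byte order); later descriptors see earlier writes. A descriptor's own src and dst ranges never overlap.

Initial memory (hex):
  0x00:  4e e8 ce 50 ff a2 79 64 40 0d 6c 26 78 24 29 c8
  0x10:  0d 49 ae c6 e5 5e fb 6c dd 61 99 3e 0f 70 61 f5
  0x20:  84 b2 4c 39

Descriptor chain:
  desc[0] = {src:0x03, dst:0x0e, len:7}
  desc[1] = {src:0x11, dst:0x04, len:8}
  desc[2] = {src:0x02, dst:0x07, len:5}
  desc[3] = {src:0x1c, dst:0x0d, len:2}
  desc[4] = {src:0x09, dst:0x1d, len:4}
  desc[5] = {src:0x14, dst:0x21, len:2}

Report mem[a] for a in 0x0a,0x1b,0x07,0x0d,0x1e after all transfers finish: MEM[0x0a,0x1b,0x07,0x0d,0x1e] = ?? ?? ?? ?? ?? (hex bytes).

MEM[0x0a,0x1b,0x07,0x0d,0x1e] = 64 3e ce 0f 64

D0: mem[0x0e..0x14] <- [50 ff a2 79 64 40 0d]
D1: mem[0x04..0x0b] <- [79 64 40 0d 5e fb 6c dd]
D2: mem[0x07..0x0b] <- [ce 50 79 64 40]
D3: mem[0x0d..0x0e] <- [0f 70]
D4: mem[0x1d..0x20] <- [79 64 40 78]
D5: mem[0x21..0x22] <- [0d 5e]
query mem[0x0a]=0x64, mem[0x1b]=0x3e, mem[0x07]=0xce, mem[0x0d]=0x0f, mem[0x1e]=0x64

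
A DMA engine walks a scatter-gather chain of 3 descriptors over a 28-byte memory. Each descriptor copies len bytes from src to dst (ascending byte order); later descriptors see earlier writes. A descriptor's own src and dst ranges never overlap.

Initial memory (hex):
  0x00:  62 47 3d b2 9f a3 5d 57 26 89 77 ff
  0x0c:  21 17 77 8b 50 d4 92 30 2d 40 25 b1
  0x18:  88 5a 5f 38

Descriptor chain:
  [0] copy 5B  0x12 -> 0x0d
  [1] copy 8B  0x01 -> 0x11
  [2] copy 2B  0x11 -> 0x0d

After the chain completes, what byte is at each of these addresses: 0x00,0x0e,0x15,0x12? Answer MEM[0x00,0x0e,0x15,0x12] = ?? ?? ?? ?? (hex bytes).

#0 dst[0x0d+5] := {0x92,0x30,0x2d,0x40,0x25}
#1 dst[0x11+8] := {0x47,0x3d,0xb2,0x9f,0xa3,0x5d,0x57,0x26}
#2 dst[0x0d+2] := {0x47,0x3d}
query mem[0x00]=0x62, mem[0x0e]=0x3d, mem[0x15]=0xa3, mem[0x12]=0x3d

MEM[0x00,0x0e,0x15,0x12] = 62 3d a3 3d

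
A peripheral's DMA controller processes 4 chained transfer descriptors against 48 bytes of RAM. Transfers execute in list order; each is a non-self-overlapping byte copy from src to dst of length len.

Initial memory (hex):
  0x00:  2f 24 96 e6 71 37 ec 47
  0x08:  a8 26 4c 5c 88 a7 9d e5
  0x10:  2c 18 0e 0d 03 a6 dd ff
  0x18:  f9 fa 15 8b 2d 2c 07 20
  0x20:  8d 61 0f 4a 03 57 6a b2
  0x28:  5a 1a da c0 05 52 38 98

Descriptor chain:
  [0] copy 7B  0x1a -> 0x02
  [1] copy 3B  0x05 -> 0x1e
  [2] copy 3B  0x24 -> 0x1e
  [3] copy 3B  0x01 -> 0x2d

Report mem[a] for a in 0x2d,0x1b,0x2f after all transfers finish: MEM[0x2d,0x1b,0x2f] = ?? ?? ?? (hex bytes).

MEM[0x2d,0x1b,0x2f] = 24 8b 8b

  after D0: wrote 7B at 0x02 = 158b2d2c07208d
  after D1: wrote 3B at 0x1e = 2c0720
  after D2: wrote 3B at 0x1e = 03576a
  after D3: wrote 3B at 0x2d = 24158b
query mem[0x2d]=0x24, mem[0x1b]=0x8b, mem[0x2f]=0x8b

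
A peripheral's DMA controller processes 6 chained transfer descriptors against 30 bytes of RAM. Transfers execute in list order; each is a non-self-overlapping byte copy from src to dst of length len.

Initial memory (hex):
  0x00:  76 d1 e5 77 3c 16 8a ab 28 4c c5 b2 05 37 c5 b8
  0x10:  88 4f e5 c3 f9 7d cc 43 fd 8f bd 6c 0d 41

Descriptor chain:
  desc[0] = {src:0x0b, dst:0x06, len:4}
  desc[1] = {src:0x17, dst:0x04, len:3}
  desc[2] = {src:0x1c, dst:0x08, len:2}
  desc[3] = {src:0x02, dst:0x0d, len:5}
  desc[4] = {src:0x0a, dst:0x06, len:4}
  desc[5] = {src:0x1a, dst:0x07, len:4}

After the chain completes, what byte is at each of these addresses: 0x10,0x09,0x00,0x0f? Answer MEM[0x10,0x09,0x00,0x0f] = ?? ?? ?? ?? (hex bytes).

MEM[0x10,0x09,0x00,0x0f] = fd 0d 76 43

#0 dst[0x06+4] := {0xb2,0x05,0x37,0xc5}
#1 dst[0x04+3] := {0x43,0xfd,0x8f}
#2 dst[0x08+2] := {0x0d,0x41}
#3 dst[0x0d+5] := {0xe5,0x77,0x43,0xfd,0x8f}
#4 dst[0x06+4] := {0xc5,0xb2,0x05,0xe5}
#5 dst[0x07+4] := {0xbd,0x6c,0x0d,0x41}
query mem[0x10]=0xfd, mem[0x09]=0x0d, mem[0x00]=0x76, mem[0x0f]=0x43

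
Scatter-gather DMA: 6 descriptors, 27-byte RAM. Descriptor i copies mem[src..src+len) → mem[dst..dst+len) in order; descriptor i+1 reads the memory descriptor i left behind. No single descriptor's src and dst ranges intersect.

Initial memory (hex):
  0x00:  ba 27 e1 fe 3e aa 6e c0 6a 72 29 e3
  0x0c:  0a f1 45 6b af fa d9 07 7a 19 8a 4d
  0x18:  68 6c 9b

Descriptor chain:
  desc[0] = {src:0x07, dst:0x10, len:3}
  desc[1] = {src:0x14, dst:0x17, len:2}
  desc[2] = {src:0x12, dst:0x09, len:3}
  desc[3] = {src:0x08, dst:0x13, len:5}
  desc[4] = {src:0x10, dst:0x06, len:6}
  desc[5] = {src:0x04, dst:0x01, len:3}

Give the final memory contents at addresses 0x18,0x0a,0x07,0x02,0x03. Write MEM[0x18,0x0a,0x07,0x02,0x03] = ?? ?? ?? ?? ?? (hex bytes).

[0] 0x07->0x10 len=3 : c0 6a 72
[1] 0x14->0x17 len=2 : 7a 19
[2] 0x12->0x09 len=3 : 72 07 7a
[3] 0x08->0x13 len=5 : 6a 72 07 7a 0a
[4] 0x10->0x06 len=6 : c0 6a 72 6a 72 07
[5] 0x04->0x01 len=3 : 3e aa c0
query mem[0x18]=0x19, mem[0x0a]=0x72, mem[0x07]=0x6a, mem[0x02]=0xaa, mem[0x03]=0xc0

MEM[0x18,0x0a,0x07,0x02,0x03] = 19 72 6a aa c0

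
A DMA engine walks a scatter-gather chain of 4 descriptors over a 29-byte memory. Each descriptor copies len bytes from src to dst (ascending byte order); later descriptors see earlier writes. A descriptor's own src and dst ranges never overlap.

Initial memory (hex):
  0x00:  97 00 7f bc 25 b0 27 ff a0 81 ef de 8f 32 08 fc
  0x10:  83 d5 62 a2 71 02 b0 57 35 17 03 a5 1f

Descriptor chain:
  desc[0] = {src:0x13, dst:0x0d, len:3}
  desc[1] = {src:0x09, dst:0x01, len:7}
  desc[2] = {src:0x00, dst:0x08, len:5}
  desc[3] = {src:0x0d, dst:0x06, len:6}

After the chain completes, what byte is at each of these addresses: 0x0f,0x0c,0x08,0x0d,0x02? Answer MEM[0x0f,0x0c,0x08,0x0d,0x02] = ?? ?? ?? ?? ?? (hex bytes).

MEM[0x0f,0x0c,0x08,0x0d,0x02] = 02 8f 02 a2 ef

  after D0: wrote 3B at 0x0d = a27102
  after D1: wrote 7B at 0x01 = 81efde8fa27102
  after D2: wrote 5B at 0x08 = 9781efde8f
  after D3: wrote 6B at 0x06 = a2710283d562
query mem[0x0f]=0x02, mem[0x0c]=0x8f, mem[0x08]=0x02, mem[0x0d]=0xa2, mem[0x02]=0xef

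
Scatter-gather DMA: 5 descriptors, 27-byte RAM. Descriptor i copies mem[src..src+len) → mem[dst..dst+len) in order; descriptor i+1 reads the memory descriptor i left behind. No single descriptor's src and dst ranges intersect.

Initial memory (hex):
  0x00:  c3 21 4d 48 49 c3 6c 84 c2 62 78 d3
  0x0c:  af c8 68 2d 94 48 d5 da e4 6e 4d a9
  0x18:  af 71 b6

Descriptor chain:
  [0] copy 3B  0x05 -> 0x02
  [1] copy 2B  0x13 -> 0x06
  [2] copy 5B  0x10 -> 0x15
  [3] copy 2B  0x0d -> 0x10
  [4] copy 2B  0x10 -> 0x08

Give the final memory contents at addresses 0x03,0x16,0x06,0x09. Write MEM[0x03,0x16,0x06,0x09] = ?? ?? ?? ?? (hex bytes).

MEM[0x03,0x16,0x06,0x09] = 6c 48 da 68

  after D0: wrote 3B at 0x02 = c36c84
  after D1: wrote 2B at 0x06 = dae4
  after D2: wrote 5B at 0x15 = 9448d5dae4
  after D3: wrote 2B at 0x10 = c868
  after D4: wrote 2B at 0x08 = c868
query mem[0x03]=0x6c, mem[0x16]=0x48, mem[0x06]=0xda, mem[0x09]=0x68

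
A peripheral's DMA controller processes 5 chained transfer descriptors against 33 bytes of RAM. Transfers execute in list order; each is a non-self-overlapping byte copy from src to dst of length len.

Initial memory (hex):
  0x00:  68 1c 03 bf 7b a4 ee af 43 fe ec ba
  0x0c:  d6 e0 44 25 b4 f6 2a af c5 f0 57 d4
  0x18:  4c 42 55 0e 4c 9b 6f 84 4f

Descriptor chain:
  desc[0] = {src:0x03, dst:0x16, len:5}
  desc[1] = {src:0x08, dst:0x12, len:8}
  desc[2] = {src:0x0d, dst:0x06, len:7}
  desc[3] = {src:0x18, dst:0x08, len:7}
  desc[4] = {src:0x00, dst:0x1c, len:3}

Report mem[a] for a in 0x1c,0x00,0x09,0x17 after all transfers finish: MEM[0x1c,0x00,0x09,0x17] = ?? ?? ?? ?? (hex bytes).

  after D0: wrote 5B at 0x16 = bf7ba4eeaf
  after D1: wrote 8B at 0x12 = 43feecbad6e04425
  after D2: wrote 7B at 0x06 = e04425b4f643fe
  after D3: wrote 7B at 0x08 = 4425af0e4c9b6f
  after D4: wrote 3B at 0x1c = 681c03
query mem[0x1c]=0x68, mem[0x00]=0x68, mem[0x09]=0x25, mem[0x17]=0xe0

MEM[0x1c,0x00,0x09,0x17] = 68 68 25 e0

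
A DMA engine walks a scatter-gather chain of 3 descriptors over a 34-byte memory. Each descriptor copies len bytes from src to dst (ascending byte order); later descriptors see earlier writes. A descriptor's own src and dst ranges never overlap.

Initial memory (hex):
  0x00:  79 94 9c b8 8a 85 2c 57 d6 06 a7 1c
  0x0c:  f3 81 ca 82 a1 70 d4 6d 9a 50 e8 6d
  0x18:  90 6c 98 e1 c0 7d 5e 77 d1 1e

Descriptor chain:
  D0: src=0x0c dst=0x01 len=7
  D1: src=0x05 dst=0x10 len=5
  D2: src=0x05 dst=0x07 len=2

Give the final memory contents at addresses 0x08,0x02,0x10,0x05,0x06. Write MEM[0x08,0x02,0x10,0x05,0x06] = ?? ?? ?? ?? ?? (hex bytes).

MEM[0x08,0x02,0x10,0x05,0x06] = 70 81 a1 a1 70

#0 dst[0x01+7] := {0xf3,0x81,0xca,0x82,0xa1,0x70,0xd4}
#1 dst[0x10+5] := {0xa1,0x70,0xd4,0xd6,0x06}
#2 dst[0x07+2] := {0xa1,0x70}
query mem[0x08]=0x70, mem[0x02]=0x81, mem[0x10]=0xa1, mem[0x05]=0xa1, mem[0x06]=0x70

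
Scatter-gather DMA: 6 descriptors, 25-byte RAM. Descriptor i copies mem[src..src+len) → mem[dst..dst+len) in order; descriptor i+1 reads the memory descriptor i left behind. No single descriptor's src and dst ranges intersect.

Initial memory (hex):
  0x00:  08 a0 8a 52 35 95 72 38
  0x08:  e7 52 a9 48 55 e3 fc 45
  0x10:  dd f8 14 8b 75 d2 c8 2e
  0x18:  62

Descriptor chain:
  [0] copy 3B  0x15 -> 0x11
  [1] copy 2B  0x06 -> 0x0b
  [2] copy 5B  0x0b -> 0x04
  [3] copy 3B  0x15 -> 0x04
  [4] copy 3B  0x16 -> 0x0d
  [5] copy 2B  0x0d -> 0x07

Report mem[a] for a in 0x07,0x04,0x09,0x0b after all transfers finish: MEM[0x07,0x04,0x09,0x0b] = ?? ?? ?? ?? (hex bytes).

  after D0: wrote 3B at 0x11 = d2c82e
  after D1: wrote 2B at 0x0b = 7238
  after D2: wrote 5B at 0x04 = 7238e3fc45
  after D3: wrote 3B at 0x04 = d2c82e
  after D4: wrote 3B at 0x0d = c82e62
  after D5: wrote 2B at 0x07 = c82e
query mem[0x07]=0xc8, mem[0x04]=0xd2, mem[0x09]=0x52, mem[0x0b]=0x72

MEM[0x07,0x04,0x09,0x0b] = c8 d2 52 72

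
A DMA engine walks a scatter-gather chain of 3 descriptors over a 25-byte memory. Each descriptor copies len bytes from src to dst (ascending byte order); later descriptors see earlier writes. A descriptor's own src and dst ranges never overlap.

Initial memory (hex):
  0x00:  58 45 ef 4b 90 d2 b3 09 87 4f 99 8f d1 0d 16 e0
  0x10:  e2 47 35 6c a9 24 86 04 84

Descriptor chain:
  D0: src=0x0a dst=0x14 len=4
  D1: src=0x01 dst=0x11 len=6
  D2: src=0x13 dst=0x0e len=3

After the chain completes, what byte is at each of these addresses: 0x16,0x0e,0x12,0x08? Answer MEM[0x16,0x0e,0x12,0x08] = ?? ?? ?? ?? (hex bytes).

MEM[0x16,0x0e,0x12,0x08] = b3 4b ef 87

[0] 0x0a->0x14 len=4 : 99 8f d1 0d
[1] 0x01->0x11 len=6 : 45 ef 4b 90 d2 b3
[2] 0x13->0x0e len=3 : 4b 90 d2
query mem[0x16]=0xb3, mem[0x0e]=0x4b, mem[0x12]=0xef, mem[0x08]=0x87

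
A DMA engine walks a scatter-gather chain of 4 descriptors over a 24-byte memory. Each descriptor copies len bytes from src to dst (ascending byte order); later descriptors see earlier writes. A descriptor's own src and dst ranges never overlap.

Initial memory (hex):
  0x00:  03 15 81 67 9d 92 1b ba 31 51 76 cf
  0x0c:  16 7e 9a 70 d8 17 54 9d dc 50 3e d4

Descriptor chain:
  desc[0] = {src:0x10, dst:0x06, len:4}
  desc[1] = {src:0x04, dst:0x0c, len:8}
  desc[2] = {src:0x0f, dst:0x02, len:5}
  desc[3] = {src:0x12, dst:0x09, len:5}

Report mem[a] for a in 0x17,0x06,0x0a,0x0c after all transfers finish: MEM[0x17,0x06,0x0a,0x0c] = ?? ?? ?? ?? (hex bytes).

  after D0: wrote 4B at 0x06 = d817549d
  after D1: wrote 8B at 0x0c = 9d92d817549d76cf
  after D2: wrote 5B at 0x02 = 17549d76cf
  after D3: wrote 5B at 0x09 = 76cfdc503e
query mem[0x17]=0xd4, mem[0x06]=0xcf, mem[0x0a]=0xcf, mem[0x0c]=0x50

MEM[0x17,0x06,0x0a,0x0c] = d4 cf cf 50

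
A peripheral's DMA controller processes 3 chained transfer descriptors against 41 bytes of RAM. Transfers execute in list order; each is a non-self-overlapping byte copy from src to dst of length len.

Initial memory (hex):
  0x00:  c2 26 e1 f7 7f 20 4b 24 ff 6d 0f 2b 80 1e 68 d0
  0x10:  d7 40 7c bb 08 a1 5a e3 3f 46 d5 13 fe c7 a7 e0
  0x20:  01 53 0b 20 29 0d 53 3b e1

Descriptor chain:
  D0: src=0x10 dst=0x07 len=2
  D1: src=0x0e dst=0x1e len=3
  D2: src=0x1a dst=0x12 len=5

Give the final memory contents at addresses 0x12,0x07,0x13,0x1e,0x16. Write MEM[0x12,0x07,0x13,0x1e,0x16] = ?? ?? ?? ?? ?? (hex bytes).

#0 dst[0x07+2] := {0xd7,0x40}
#1 dst[0x1e+3] := {0x68,0xd0,0xd7}
#2 dst[0x12+5] := {0xd5,0x13,0xfe,0xc7,0x68}
query mem[0x12]=0xd5, mem[0x07]=0xd7, mem[0x13]=0x13, mem[0x1e]=0x68, mem[0x16]=0x68

MEM[0x12,0x07,0x13,0x1e,0x16] = d5 d7 13 68 68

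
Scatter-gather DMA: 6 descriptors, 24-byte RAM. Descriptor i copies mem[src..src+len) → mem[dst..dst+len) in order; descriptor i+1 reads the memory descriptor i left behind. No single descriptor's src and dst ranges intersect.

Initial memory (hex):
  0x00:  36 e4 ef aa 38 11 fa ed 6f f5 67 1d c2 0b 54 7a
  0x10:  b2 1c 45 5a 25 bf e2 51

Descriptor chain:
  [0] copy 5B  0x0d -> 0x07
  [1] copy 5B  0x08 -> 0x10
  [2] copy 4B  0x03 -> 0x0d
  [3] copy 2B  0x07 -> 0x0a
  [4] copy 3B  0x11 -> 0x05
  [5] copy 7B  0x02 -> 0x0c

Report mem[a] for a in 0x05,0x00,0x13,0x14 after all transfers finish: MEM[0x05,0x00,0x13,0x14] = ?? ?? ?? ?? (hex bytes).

  after D0: wrote 5B at 0x07 = 0b547ab21c
  after D1: wrote 5B at 0x10 = 547ab21cc2
  after D2: wrote 4B at 0x0d = aa3811fa
  after D3: wrote 2B at 0x0a = 0b54
  after D4: wrote 3B at 0x05 = 7ab21c
  after D5: wrote 7B at 0x0c = efaa387ab21c54
query mem[0x05]=0x7a, mem[0x00]=0x36, mem[0x13]=0x1c, mem[0x14]=0xc2

MEM[0x05,0x00,0x13,0x14] = 7a 36 1c c2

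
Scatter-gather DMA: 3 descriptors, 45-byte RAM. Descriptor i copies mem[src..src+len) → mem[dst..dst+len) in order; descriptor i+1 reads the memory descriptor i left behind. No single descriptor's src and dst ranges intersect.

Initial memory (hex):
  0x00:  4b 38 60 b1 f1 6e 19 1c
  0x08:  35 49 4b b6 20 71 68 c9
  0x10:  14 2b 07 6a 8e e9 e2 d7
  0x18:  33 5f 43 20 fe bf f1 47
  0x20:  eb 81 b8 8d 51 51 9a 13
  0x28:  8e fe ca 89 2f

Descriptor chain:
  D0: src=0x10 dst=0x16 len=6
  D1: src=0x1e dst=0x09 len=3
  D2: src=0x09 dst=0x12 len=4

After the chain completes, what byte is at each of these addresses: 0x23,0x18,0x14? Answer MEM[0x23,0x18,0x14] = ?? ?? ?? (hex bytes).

MEM[0x23,0x18,0x14] = 8d 07 eb

D0: mem[0x16..0x1b] <- [14 2b 07 6a 8e e9]
D1: mem[0x09..0x0b] <- [f1 47 eb]
D2: mem[0x12..0x15] <- [f1 47 eb 20]
query mem[0x23]=0x8d, mem[0x18]=0x07, mem[0x14]=0xeb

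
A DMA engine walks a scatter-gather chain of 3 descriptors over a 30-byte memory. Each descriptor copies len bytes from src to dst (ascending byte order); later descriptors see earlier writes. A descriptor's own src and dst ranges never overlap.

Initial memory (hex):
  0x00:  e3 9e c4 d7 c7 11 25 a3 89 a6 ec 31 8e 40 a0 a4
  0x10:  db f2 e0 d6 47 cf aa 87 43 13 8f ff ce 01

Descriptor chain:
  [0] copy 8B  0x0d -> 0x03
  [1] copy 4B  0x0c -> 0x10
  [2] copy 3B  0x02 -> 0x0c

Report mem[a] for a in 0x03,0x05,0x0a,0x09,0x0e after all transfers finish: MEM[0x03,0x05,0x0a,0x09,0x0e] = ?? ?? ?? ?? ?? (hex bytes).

D0: mem[0x03..0x0a] <- [40 a0 a4 db f2 e0 d6 47]
D1: mem[0x10..0x13] <- [8e 40 a0 a4]
D2: mem[0x0c..0x0e] <- [c4 40 a0]
query mem[0x03]=0x40, mem[0x05]=0xa4, mem[0x0a]=0x47, mem[0x09]=0xd6, mem[0x0e]=0xa0

MEM[0x03,0x05,0x0a,0x09,0x0e] = 40 a4 47 d6 a0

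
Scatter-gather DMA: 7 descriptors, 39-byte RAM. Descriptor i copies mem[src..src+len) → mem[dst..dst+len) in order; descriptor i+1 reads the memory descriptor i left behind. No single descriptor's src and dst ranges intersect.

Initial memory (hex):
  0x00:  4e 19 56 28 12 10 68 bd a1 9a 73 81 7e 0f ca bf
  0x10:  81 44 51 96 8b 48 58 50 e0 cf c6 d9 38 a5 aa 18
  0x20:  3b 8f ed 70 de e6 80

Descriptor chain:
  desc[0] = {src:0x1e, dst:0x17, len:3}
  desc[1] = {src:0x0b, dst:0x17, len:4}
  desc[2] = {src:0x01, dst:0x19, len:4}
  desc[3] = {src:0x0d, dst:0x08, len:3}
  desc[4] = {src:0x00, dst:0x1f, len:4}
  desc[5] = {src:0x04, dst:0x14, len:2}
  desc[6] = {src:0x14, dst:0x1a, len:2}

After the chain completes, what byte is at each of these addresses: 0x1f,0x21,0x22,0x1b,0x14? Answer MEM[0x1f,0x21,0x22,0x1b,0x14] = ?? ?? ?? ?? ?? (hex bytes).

MEM[0x1f,0x21,0x22,0x1b,0x14] = 4e 56 28 10 12

  after D0: wrote 3B at 0x17 = aa183b
  after D1: wrote 4B at 0x17 = 817e0fca
  after D2: wrote 4B at 0x19 = 19562812
  after D3: wrote 3B at 0x08 = 0fcabf
  after D4: wrote 4B at 0x1f = 4e195628
  after D5: wrote 2B at 0x14 = 1210
  after D6: wrote 2B at 0x1a = 1210
query mem[0x1f]=0x4e, mem[0x21]=0x56, mem[0x22]=0x28, mem[0x1b]=0x10, mem[0x14]=0x12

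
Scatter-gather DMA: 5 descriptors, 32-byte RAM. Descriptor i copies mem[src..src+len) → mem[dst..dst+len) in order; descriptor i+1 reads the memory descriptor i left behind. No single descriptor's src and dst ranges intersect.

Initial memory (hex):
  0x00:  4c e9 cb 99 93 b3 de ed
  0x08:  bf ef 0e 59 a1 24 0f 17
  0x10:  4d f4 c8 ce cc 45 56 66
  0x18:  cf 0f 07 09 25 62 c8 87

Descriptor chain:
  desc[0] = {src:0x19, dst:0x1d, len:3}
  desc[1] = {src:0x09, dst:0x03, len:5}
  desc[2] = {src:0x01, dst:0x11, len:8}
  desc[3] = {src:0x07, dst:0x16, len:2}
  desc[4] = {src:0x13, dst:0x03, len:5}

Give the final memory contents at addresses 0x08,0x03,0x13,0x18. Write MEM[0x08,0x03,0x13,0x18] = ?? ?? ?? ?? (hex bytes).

#0 dst[0x1d+3] := {0x0f,0x07,0x09}
#1 dst[0x03+5] := {0xef,0x0e,0x59,0xa1,0x24}
#2 dst[0x11+8] := {0xe9,0xcb,0xef,0x0e,0x59,0xa1,0x24,0xbf}
#3 dst[0x16+2] := {0x24,0xbf}
#4 dst[0x03+5] := {0xef,0x0e,0x59,0x24,0xbf}
query mem[0x08]=0xbf, mem[0x03]=0xef, mem[0x13]=0xef, mem[0x18]=0xbf

MEM[0x08,0x03,0x13,0x18] = bf ef ef bf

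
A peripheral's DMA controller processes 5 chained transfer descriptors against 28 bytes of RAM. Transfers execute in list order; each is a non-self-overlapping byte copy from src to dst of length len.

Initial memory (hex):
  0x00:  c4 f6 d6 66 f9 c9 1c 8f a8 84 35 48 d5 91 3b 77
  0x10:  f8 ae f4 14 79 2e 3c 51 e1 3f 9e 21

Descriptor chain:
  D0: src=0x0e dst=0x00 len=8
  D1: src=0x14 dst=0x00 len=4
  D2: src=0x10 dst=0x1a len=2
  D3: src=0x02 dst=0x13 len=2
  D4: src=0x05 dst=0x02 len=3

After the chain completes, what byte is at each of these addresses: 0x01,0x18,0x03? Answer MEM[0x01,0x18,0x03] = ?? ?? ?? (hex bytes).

MEM[0x01,0x18,0x03] = 2e e1 79

D0: mem[0x00..0x07] <- [3b 77 f8 ae f4 14 79 2e]
D1: mem[0x00..0x03] <- [79 2e 3c 51]
D2: mem[0x1a..0x1b] <- [f8 ae]
D3: mem[0x13..0x14] <- [3c 51]
D4: mem[0x02..0x04] <- [14 79 2e]
query mem[0x01]=0x2e, mem[0x18]=0xe1, mem[0x03]=0x79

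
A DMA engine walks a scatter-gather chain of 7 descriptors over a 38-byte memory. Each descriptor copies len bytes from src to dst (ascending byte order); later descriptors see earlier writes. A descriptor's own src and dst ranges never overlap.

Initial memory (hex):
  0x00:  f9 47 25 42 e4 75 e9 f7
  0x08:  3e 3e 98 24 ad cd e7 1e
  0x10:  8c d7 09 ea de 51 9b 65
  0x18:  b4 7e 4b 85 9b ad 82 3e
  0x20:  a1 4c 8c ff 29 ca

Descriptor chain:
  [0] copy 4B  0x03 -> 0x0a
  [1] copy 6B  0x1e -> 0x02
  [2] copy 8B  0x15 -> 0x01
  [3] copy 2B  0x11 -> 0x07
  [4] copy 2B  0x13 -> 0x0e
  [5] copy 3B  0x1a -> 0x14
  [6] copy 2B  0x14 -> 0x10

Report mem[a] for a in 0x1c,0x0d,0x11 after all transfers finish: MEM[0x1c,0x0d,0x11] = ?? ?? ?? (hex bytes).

MEM[0x1c,0x0d,0x11] = 9b e9 85

  after D0: wrote 4B at 0x0a = 42e475e9
  after D1: wrote 6B at 0x02 = 823ea14c8cff
  after D2: wrote 8B at 0x01 = 519b65b47e4b859b
  after D3: wrote 2B at 0x07 = d709
  after D4: wrote 2B at 0x0e = eade
  after D5: wrote 3B at 0x14 = 4b859b
  after D6: wrote 2B at 0x10 = 4b85
query mem[0x1c]=0x9b, mem[0x0d]=0xe9, mem[0x11]=0x85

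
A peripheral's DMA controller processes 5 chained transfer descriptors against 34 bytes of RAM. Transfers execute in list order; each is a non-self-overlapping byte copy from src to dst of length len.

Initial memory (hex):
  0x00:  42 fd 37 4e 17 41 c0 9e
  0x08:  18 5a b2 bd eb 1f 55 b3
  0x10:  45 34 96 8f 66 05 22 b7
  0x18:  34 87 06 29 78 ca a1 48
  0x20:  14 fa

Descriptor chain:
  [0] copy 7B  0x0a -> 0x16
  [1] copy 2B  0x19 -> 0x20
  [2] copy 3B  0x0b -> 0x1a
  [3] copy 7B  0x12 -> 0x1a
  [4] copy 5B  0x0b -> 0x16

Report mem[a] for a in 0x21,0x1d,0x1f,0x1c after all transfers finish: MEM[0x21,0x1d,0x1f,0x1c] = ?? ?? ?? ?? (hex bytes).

#0 dst[0x16+7] := {0xb2,0xbd,0xeb,0x1f,0x55,0xb3,0x45}
#1 dst[0x20+2] := {0x1f,0x55}
#2 dst[0x1a+3] := {0xbd,0xeb,0x1f}
#3 dst[0x1a+7] := {0x96,0x8f,0x66,0x05,0xb2,0xbd,0xeb}
#4 dst[0x16+5] := {0xbd,0xeb,0x1f,0x55,0xb3}
query mem[0x21]=0x55, mem[0x1d]=0x05, mem[0x1f]=0xbd, mem[0x1c]=0x66

MEM[0x21,0x1d,0x1f,0x1c] = 55 05 bd 66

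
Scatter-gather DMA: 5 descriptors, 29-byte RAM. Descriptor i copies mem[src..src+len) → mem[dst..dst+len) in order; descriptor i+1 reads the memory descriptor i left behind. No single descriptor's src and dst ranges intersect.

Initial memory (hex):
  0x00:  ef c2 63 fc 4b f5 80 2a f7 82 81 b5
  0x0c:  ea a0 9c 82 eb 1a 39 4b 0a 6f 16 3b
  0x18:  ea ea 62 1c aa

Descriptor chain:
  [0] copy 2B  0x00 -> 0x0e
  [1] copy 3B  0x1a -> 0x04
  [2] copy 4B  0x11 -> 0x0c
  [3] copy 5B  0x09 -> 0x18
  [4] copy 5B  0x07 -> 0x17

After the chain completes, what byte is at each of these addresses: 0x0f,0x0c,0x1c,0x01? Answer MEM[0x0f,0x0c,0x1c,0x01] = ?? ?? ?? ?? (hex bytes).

MEM[0x0f,0x0c,0x1c,0x01] = 0a 1a 39 c2

D0: mem[0x0e..0x0f] <- [ef c2]
D1: mem[0x04..0x06] <- [62 1c aa]
D2: mem[0x0c..0x0f] <- [1a 39 4b 0a]
D3: mem[0x18..0x1c] <- [82 81 b5 1a 39]
D4: mem[0x17..0x1b] <- [2a f7 82 81 b5]
query mem[0x0f]=0x0a, mem[0x0c]=0x1a, mem[0x1c]=0x39, mem[0x01]=0xc2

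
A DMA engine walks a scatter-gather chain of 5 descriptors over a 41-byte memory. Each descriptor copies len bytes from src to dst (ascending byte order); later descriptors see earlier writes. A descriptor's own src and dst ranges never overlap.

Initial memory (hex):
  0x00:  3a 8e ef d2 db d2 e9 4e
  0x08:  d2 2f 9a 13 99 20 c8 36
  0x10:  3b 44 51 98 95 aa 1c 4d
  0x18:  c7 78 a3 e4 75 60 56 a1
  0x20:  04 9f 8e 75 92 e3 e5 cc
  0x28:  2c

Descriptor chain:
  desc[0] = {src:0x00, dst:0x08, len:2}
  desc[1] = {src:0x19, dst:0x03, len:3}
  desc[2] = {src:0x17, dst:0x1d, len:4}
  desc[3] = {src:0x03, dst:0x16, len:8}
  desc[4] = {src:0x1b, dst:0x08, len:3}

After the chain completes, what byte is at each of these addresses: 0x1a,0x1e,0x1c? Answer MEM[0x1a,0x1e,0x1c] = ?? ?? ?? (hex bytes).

MEM[0x1a,0x1e,0x1c] = 4e c7 8e

  after D0: wrote 2B at 0x08 = 3a8e
  after D1: wrote 3B at 0x03 = 78a3e4
  after D2: wrote 4B at 0x1d = 4dc778a3
  after D3: wrote 8B at 0x16 = 78a3e4e94e3a8e9a
  after D4: wrote 3B at 0x08 = 3a8e9a
query mem[0x1a]=0x4e, mem[0x1e]=0xc7, mem[0x1c]=0x8e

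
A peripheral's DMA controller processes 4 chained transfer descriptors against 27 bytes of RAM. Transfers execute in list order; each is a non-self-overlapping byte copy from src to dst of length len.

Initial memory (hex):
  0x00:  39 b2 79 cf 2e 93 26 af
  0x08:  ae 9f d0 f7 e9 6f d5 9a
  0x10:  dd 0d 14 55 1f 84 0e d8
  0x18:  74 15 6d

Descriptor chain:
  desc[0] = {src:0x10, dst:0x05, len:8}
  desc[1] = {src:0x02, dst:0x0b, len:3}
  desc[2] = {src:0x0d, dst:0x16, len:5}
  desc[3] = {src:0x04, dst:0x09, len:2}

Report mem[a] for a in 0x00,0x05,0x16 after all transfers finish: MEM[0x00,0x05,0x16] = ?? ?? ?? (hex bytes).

MEM[0x00,0x05,0x16] = 39 dd 2e

#0 dst[0x05+8] := {0xdd,0x0d,0x14,0x55,0x1f,0x84,0x0e,0xd8}
#1 dst[0x0b+3] := {0x79,0xcf,0x2e}
#2 dst[0x16+5] := {0x2e,0xd5,0x9a,0xdd,0x0d}
#3 dst[0x09+2] := {0x2e,0xdd}
query mem[0x00]=0x39, mem[0x05]=0xdd, mem[0x16]=0x2e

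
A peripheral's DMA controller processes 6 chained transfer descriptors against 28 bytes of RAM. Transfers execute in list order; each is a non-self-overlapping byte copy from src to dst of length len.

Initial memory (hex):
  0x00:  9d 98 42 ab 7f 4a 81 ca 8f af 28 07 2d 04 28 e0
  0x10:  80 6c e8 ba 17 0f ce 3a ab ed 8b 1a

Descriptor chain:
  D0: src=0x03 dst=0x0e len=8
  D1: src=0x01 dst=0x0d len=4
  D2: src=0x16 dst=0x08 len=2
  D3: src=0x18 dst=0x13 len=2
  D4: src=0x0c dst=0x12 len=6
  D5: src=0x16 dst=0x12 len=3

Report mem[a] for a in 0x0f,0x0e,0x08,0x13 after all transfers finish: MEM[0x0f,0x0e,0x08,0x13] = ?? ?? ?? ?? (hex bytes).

  after D0: wrote 8B at 0x0e = ab7f4a81ca8faf28
  after D1: wrote 4B at 0x0d = 9842ab7f
  after D2: wrote 2B at 0x08 = ce3a
  after D3: wrote 2B at 0x13 = abed
  after D4: wrote 6B at 0x12 = 2d9842ab7f81
  after D5: wrote 3B at 0x12 = 7f81ab
query mem[0x0f]=0xab, mem[0x0e]=0x42, mem[0x08]=0xce, mem[0x13]=0x81

MEM[0x0f,0x0e,0x08,0x13] = ab 42 ce 81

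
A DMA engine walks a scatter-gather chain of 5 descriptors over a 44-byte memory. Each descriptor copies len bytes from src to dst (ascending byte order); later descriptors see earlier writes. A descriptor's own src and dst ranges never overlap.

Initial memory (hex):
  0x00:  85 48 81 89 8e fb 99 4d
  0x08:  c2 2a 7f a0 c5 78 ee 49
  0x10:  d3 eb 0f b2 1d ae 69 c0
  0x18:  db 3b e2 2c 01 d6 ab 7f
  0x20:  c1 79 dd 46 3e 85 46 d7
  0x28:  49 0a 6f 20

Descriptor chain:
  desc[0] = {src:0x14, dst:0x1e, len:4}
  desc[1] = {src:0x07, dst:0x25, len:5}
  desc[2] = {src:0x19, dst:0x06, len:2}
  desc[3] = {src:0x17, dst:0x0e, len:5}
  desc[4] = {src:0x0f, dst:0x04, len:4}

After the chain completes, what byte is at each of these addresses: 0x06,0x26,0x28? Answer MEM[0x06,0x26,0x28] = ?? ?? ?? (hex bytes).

D0: mem[0x1e..0x21] <- [1d ae 69 c0]
D1: mem[0x25..0x29] <- [4d c2 2a 7f a0]
D2: mem[0x06..0x07] <- [3b e2]
D3: mem[0x0e..0x12] <- [c0 db 3b e2 2c]
D4: mem[0x04..0x07] <- [db 3b e2 2c]
query mem[0x06]=0xe2, mem[0x26]=0xc2, mem[0x28]=0x7f

MEM[0x06,0x26,0x28] = e2 c2 7f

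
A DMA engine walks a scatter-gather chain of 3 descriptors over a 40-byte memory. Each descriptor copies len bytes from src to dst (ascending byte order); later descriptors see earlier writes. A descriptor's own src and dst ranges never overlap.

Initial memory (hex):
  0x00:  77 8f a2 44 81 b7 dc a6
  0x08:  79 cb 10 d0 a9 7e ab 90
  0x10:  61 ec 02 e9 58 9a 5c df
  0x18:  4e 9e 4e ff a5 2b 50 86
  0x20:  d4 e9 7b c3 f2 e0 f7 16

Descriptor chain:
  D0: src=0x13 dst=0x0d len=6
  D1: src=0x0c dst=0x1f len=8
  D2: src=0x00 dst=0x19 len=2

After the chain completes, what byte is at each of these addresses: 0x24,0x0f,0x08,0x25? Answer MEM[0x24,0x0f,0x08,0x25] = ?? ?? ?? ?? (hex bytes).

#0 dst[0x0d+6] := {0xe9,0x58,0x9a,0x5c,0xdf,0x4e}
#1 dst[0x1f+8] := {0xa9,0xe9,0x58,0x9a,0x5c,0xdf,0x4e,0xe9}
#2 dst[0x19+2] := {0x77,0x8f}
query mem[0x24]=0xdf, mem[0x0f]=0x9a, mem[0x08]=0x79, mem[0x25]=0x4e

MEM[0x24,0x0f,0x08,0x25] = df 9a 79 4e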